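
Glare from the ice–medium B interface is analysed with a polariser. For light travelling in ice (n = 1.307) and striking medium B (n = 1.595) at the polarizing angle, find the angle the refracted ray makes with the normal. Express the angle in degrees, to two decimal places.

θ_t ≈ 39.33°

tan θ_B = n₂/n₁ = 1.595/1.307 = 1.2204, so θ_B = 50.67°.
At Brewster's angle the reflected and refracted rays are perpendicular, so θ_t = 90° − θ_B = 90° − 50.67° = 39.33°.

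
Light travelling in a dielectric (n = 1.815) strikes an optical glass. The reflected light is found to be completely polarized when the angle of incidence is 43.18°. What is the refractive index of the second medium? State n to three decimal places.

Full polarization of the reflected beam means tan θ_B = n₂/n₁, where n₁ is the incident medium (a dielectric).
n₂ = n₁ tan θ_B = 1.815 × tan 43.18° = 1.703.

n ≈ 1.703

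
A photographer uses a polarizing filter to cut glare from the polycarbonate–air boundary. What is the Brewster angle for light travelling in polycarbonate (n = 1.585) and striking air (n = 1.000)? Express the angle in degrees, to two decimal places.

Brewster's condition: tan θ_B = n₂/n₁ = 1.000/1.585 = 0.6309. Taking the arctangent, θ_B = 32.25°.

θ_B ≈ 32.25°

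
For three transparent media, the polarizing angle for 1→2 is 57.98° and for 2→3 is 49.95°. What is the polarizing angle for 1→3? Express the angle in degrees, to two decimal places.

n₂/n₁ = tan 57.98° = 1.5991 and n₃/n₂ = tan 49.95° = 1.1896.
Multiplying, n₃/n₁ = 1.5991 × 1.1896 = 1.9023, and θ_B(1→3) = arctan 1.9023 = 62.27°.

θ_B ≈ 62.27°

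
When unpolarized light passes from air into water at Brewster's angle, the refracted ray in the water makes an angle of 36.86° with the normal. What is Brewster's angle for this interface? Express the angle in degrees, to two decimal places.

θ_B ≈ 53.14°

Brewster's condition makes the reflected and refracted beams perpendicular: θ_B + θ_t = 90°.
θ_B = 90° − 36.86° = 53.14°.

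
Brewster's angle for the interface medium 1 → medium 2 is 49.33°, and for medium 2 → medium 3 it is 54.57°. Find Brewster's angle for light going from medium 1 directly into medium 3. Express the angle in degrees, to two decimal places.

Each Brewster angle gives a ratio: n₂/n₁ = tan 49.33° = 1.1638, n₃/n₂ = tan 54.57° = 1.4056.
So n₃/n₁ = (n₂/n₁)(n₃/n₂) = 1.1638 × 1.4056 = 1.6359.
θ_B(1→3) = arctan(1.6359) = 58.56°.

θ_B ≈ 58.56°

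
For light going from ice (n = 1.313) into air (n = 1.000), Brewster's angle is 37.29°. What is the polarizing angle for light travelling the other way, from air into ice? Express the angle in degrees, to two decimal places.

θ_B' ≈ 52.71°

The two Brewster angles are complementary: θ_B' = 90° − θ_B = 90° − 37.29° = 52.71°.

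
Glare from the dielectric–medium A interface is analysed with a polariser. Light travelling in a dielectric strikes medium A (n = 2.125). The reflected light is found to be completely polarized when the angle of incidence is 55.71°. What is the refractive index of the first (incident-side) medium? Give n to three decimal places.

At Brewster's angle, tan θ_B = n₂/n₁ with n₁ on the incident side (a dielectric) and n₂ on the transmitted side (medium A).
n₁ = n₂ / tan θ_B = 2.125 / tan 55.71° = 1.449.

n ≈ 1.449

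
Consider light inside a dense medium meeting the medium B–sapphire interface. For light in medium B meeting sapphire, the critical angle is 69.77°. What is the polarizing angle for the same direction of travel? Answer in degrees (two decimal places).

At the critical angle sin θ_c = n₂/n₁, giving n₂/n₁ = sin 69.77° = 0.9383.
Then tan θ_B = n₂/n₁ = 0.9383, so θ_B = arctan 0.9383 = 43.18°.

θ_B ≈ 43.18°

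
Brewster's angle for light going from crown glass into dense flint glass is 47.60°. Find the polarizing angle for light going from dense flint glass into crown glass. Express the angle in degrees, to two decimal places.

tan θ_B' = n₁/n₂ = 1/tan θ_B, so θ_B' = 90° − θ_B.
θ_B' = 90° − 47.60° = 42.40°.

θ_B' ≈ 42.40°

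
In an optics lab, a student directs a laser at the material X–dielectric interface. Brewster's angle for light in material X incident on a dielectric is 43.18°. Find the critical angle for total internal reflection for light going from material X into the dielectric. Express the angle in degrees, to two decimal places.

θ_c ≈ 69.79°

n₂/n₁ = tan 43.18° = 0.9384; the critical angle satisfies sin θ_c = n₂/n₁.
θ_c = arcsin(0.9384) = 69.79°.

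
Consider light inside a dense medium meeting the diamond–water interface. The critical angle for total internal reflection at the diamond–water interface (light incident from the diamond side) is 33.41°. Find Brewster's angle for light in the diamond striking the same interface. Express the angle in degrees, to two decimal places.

n₂/n₁ = sin θ_c = sin 33.41° = 0.5506.
tan θ_B equals the same ratio, so θ_B = arctan(0.5506) = 28.84°.

θ_B ≈ 28.84°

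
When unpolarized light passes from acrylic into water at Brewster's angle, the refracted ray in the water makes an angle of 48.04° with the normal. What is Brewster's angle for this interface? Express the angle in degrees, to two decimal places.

θ_B ≈ 41.96°

At Brewster's angle the reflected and refracted rays are perpendicular, so θ_B + θ_t = 90°.
θ_B = 90° − 48.04° = 41.96°.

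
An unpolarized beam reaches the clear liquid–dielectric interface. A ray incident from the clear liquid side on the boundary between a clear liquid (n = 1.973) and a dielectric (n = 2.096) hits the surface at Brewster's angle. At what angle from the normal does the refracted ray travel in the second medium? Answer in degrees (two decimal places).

θ_t ≈ 43.27°

θ_B = arctan(n₂/n₁) = arctan(2.096/1.973) = 46.73°.
At Brewster's angle the reflected and refracted rays are perpendicular, so θ_t = 90° − θ_B = 90° − 46.73° = 43.27°.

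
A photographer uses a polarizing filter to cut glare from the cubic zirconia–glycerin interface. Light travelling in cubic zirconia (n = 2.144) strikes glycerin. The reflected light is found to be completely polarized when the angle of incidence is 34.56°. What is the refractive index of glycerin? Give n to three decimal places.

n ≈ 1.477

Full polarization of the reflected beam means tan θ_B = n₂/n₁, where n₁ is the incident medium (cubic zirconia).
n₂ = n₁ tan θ_B = 2.144 × tan 34.56° = 1.477.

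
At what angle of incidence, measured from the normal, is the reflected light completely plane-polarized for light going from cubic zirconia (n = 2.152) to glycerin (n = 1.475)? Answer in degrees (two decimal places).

Here n₂/n₁ = 1.475/2.152 = 0.6854, and Brewster's law gives tan θ_B = n₂/n₁. Taking the arctangent, θ_B = 34.43°.

θ_B ≈ 34.43°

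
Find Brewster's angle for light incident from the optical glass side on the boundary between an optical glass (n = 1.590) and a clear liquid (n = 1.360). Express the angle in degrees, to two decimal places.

θ_B ≈ 40.54°

Brewster's condition: tan θ_B = n₂/n₁ = 1.360/1.590 = 0.8553.
θ_B = arctan(0.8553) = 40.54°.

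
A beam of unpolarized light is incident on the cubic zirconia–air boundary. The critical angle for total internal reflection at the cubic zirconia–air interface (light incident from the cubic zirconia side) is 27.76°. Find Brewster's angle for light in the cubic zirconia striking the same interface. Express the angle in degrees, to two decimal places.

sin θ_c = n₂/n₁, so n₂/n₁ = sin 27.76° = 0.4658.
Brewster: tan θ_B = n₂/n₁ = 0.4658.
θ_B = arctan(0.4658) = 24.97°.

θ_B ≈ 24.97°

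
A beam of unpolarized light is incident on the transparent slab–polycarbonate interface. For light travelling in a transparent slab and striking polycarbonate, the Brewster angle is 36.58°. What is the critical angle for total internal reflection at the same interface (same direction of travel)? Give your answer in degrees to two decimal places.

From Brewster, n₂/n₁ = tan θ_B = tan 36.58° = 0.7421.
Then sin θ_c = n₂/n₁ = 0.7421, so θ_c = arcsin 0.7421 = 47.91°.

θ_c ≈ 47.91°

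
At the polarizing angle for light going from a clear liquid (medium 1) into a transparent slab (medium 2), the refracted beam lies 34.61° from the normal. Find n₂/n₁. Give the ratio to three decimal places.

n₂/n₁ ≈ 1.449

At Brewster incidence θ_B = 90° − θ_t = 90° − 34.61° = 55.39°.
Then n₂/n₁ = tan θ_B = tan 55.39° = 1.449.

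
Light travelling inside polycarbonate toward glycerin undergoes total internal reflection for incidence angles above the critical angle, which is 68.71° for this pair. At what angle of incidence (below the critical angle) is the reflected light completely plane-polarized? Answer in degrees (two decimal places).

θ_B ≈ 42.98°

sin θ_c = n₂/n₁, so n₂/n₁ = sin 68.71° = 0.9318.
Brewster: tan θ_B = n₂/n₁ = 0.9318.
θ_B = arctan(0.9318) = 42.98°.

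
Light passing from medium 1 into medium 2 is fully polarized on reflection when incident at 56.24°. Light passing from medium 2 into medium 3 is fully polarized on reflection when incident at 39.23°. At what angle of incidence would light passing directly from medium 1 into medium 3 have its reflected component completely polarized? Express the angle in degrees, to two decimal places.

θ_B ≈ 50.69°

tan θ_B(1→2) = n₂/n₁ = tan 56.24° = 1.4960.
tan θ_B(2→3) = n₃/n₂ = tan 39.23° = 0.8165.
n₃/n₁ = 1.2214. Then tan θ_B(1→3) = n₃/n₁, so θ_B(1→3) = arctan(1.2214) = 50.69°.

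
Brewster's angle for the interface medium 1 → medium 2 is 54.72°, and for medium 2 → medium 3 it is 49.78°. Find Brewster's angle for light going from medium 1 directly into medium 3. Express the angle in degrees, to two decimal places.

Each Brewster angle gives a ratio: n₂/n₁ = tan 54.72° = 1.4134, n₃/n₂ = tan 49.78° = 1.1825.
Multiplying, n₃/n₁ = 1.4134 × 1.1825 = 1.6713, and θ_B(1→3) = arctan 1.6713 = 59.11°.

θ_B ≈ 59.11°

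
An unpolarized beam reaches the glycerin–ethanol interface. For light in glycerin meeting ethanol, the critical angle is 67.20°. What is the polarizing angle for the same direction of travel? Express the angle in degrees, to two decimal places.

n₂/n₁ = sin θ_c = sin 67.20° = 0.9219.
tan θ_B equals the same ratio, so θ_B = arctan(0.9219) = 42.67°.

θ_B ≈ 42.67°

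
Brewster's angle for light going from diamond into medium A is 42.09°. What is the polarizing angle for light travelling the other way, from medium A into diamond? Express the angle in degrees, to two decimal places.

Reversing the direction swaps n₁ and n₂, so tan θ_B' = 1/tan θ_B and θ_B' = 90° − θ_B.
Hence θ_B' = 90° − 42.09° = 47.91°.

θ_B' ≈ 47.91°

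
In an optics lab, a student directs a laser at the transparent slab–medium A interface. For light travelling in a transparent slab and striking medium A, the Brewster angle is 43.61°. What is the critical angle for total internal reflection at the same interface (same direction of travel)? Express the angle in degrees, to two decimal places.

From Brewster, n₂/n₁ = tan θ_B = tan 43.61° = 0.9526.
Then sin θ_c = n₂/n₁ = 0.9526, so θ_c = arcsin 0.9526 = 72.29°.

θ_c ≈ 72.29°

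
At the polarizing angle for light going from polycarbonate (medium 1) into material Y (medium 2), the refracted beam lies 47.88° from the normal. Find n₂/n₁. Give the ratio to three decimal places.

n₂/n₁ ≈ 0.904

θ_B + θ_t = 90°, so θ_B = 90° − 47.88° = 42.12°.
tan θ_B = n₂/n₁, so n₂/n₁ = tan 42.12° = 0.904.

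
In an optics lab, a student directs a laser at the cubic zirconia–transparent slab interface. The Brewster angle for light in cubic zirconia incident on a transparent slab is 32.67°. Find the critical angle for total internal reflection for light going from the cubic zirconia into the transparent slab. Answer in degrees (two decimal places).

θ_c ≈ 39.89°

tan θ_B = n₂/n₁ = tan 32.67° = 0.6412.
Total internal reflection: sin θ_c = n₂/n₁ = 0.6412.
θ_c = arcsin(0.6412) = 39.89°.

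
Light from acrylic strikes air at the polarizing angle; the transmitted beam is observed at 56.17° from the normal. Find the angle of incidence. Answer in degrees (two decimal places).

θ_B ≈ 33.83°

Since the reflected and refracted rays are at right angles at the polarizing angle, θ_B + θ_t = 90°.
So θ_B = 90° − θ_t = 90° − 56.17° = 33.83°.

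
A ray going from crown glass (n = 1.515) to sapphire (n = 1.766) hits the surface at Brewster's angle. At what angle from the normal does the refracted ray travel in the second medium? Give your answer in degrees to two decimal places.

θ_t ≈ 40.63°

First find Brewster's angle: tan θ_B = 1.766/1.515 = 1.1657, giving θ_B = 49.37°.
The refracted ray is perpendicular to the reflected ray, so θ_t = 90° − θ_B = 40.63°.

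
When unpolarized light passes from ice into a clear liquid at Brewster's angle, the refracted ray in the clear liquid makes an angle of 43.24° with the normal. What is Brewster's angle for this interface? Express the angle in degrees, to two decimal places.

θ_B ≈ 46.76°

At Brewster's angle the reflected and refracted rays are perpendicular, so θ_B + θ_t = 90°.
θ_B = 90° − 43.24° = 46.76°.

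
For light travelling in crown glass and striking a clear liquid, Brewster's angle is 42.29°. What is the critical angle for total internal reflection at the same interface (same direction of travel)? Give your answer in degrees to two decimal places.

tan θ_B = n₂/n₁ = tan 42.29° = 0.9096.
Total internal reflection: sin θ_c = n₂/n₁ = 0.9096.
θ_c = arcsin(0.9096) = 65.45°.

θ_c ≈ 65.45°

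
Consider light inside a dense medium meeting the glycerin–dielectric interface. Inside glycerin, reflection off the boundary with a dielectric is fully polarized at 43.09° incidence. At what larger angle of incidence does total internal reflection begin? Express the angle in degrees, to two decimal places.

n₂/n₁ = tan 43.09° = 0.9355; the critical angle satisfies sin θ_c = n₂/n₁.
θ_c = arcsin(0.9355) = 69.30°.

θ_c ≈ 69.30°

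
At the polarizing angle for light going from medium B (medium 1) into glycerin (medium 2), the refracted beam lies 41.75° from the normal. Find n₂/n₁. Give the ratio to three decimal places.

At Brewster incidence θ_B = 90° − θ_t = 90° − 41.75° = 48.25°.
Then n₂/n₁ = tan θ_B = tan 48.25° = 1.120.

n₂/n₁ ≈ 1.120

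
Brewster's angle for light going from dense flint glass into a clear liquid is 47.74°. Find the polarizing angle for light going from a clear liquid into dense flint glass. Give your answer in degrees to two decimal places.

The two Brewster angles are complementary: θ_B' = 90° − θ_B = 90° − 47.74° = 42.26°.

θ_B' ≈ 42.26°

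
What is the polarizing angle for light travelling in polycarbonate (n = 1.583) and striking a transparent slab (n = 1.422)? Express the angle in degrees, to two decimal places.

θ_B ≈ 41.93°

tan θ_B = n₂/n₁ = 1.422/1.583 = 0.8983.
So θ_B = arctan 0.8983 = 41.93°.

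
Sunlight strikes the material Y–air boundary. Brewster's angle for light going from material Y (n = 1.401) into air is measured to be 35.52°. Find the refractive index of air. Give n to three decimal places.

Full polarization of the reflected beam means tan θ_B = n₂/n₁, where n₁ is the incident medium (material Y).
n₂ = n₁ tan θ_B = 1.401 × tan 35.52° = 1.000.

n ≈ 1.000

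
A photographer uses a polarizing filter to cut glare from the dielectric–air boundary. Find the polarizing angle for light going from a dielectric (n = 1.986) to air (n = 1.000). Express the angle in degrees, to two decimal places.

θ_B ≈ 26.73°

At Brewster's angle the reflected and refracted rays are perpendicular, which with Snell's law gives tan θ_B = n₂/n₁.
Here n₂/n₁ = 1.000/1.986 = 0.5035, and Brewster's law gives tan θ_B = n₂/n₁.
So θ_B = arctan 0.5035 = 26.73°.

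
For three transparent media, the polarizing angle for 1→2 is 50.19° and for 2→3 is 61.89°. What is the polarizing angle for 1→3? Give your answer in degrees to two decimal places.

θ_B ≈ 66.00°

Each Brewster angle gives a ratio: n₂/n₁ = tan 50.19° = 1.1998, n₃/n₂ = tan 61.89° = 1.8720.
So n₃/n₁ = (n₂/n₁)(n₃/n₂) = 1.1998 × 1.8720 = 2.2461.
θ_B(1→3) = arctan(2.2461) = 66.00°.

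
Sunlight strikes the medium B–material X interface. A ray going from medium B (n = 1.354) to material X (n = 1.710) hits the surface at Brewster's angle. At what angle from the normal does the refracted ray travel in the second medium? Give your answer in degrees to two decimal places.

tan θ_B = n₂/n₁ = 1.710/1.354 = 1.2629, so θ_B = 51.63°.
At Brewster's angle the reflected and refracted rays are perpendicular, so θ_t = 90° − θ_B = 90° − 51.63° = 38.37°.

θ_t ≈ 38.37°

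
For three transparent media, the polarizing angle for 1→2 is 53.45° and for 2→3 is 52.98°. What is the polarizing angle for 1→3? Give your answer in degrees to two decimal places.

n₂/n₁ = tan 53.45° = 1.3490 and n₃/n₂ = tan 52.98° = 1.3261.
Multiplying, n₃/n₁ = 1.3490 × 1.3261 = 1.7888, and θ_B(1→3) = arctan 1.7888 = 60.79°.

θ_B ≈ 60.79°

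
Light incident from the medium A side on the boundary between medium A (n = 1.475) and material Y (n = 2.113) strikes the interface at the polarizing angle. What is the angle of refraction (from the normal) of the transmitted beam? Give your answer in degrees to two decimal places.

θ_t ≈ 34.92°

θ_B = arctan(n₂/n₁) = arctan(2.113/1.475) = 55.08°.
Since θ_B + θ_t = 90° at Brewster incidence, θ_t = 90° − 55.08° = 34.92°.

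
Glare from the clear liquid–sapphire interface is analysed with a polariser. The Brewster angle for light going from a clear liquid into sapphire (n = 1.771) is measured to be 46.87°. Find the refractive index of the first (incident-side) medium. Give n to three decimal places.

Brewster's law: tan θ_B = n₂/n₁ (light incident in a clear liquid, refracted into sapphire).
n₁ = n₂ / tan θ_B = 1.771 / tan 46.87° = 1.659.

n ≈ 1.659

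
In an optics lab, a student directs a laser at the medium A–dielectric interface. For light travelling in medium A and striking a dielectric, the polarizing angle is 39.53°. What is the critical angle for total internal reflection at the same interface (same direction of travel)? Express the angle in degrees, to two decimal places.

tan θ_B = n₂/n₁ = tan 39.53° = 0.8252.
Total internal reflection: sin θ_c = n₂/n₁ = 0.8252.
θ_c = arcsin(0.8252) = 55.61°.

θ_c ≈ 55.61°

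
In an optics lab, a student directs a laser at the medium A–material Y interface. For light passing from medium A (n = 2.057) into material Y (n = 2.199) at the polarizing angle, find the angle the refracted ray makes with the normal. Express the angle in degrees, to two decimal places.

θ_t ≈ 43.09°

tan θ_B = n₂/n₁ = 2.199/2.057 = 1.0690, so θ_B = 46.91°.
At Brewster's angle the reflected and refracted rays are perpendicular, so θ_t = 90° − θ_B = 90° − 46.91° = 43.09°.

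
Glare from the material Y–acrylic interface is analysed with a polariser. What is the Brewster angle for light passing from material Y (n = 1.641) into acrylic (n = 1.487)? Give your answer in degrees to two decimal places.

Brewster's condition: tan θ_B = n₂/n₁ = 1.487/1.641 = 0.9062.
So θ_B = arctan 0.9062 = 42.18°.

θ_B ≈ 42.18°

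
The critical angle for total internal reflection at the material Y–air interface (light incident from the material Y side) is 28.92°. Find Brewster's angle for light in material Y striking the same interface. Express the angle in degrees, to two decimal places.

sin θ_c = n₂/n₁, so n₂/n₁ = sin 28.92° = 0.4836.
Brewster: tan θ_B = n₂/n₁ = 0.4836.
θ_B = arctan(0.4836) = 25.81°.

θ_B ≈ 25.81°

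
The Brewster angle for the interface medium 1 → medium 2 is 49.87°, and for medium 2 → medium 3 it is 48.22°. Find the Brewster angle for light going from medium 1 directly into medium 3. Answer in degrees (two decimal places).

Each Brewster angle gives a ratio: n₂/n₁ = tan 49.87° = 1.1863, n₃/n₂ = tan 48.22° = 1.1192.
n₃/n₁ = 1.3277. Then tan θ_B(1→3) = n₃/n₁, so θ_B(1→3) = arctan(1.3277) = 53.01°.

θ_B ≈ 53.01°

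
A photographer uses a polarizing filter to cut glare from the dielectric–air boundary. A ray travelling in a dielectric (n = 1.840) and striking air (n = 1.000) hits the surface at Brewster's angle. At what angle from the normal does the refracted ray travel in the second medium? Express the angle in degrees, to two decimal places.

tan θ_B = n₂/n₁ = 1.000/1.840 = 0.5435, so θ_B = 28.52°.
The refracted ray is perpendicular to the reflected ray, so θ_t = 90° − θ_B = 61.48°.

θ_t ≈ 61.48°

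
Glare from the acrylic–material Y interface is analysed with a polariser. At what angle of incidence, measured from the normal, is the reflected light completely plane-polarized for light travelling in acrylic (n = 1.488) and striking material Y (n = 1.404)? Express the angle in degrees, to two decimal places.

At Brewster's angle the reflected and refracted rays are perpendicular, which with Snell's law gives tan θ_B = n₂/n₁.
tan θ_B = n₂/n₁ = 1.404/1.488 = 0.9435.
θ_B = arctan(0.9435) = 43.34°.

θ_B ≈ 43.34°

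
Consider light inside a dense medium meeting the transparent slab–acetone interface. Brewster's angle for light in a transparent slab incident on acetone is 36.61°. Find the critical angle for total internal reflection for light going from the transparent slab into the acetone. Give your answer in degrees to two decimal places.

θ_c ≈ 47.98°

n₂/n₁ = tan 36.61° = 0.7429; the critical angle satisfies sin θ_c = n₂/n₁.
θ_c = arcsin(0.7429) = 47.98°.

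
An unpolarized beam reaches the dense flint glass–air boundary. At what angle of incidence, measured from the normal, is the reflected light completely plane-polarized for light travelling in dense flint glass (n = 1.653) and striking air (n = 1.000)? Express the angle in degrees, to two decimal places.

Brewster's condition: tan θ_B = n₂/n₁ = 1.000/1.653 = 0.6050.
So θ_B = arctan 0.6050 = 31.17°.

θ_B ≈ 31.17°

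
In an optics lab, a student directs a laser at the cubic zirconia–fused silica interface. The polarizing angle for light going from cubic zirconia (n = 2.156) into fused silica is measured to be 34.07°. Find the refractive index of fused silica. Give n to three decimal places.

Full polarization of the reflected beam means tan θ_B = n₂/n₁, where n₁ is the incident medium (cubic zirconia).
n₂ = n₁ tan θ_B = 2.156 × tan 34.07° = 1.458.

n ≈ 1.458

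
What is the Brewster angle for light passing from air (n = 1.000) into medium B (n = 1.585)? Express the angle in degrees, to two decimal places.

θ_B ≈ 57.75°

Here n₂/n₁ = 1.585/1.000 = 1.5850, and Brewster's law gives tan θ_B = n₂/n₁. Taking the arctangent, θ_B = 57.75°.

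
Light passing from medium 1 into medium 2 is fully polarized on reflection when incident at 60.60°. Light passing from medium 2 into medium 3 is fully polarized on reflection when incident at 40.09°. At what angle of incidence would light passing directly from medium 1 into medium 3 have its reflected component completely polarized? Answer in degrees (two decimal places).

n₂/n₁ = tan 60.60° = 1.7747 and n₃/n₂ = tan 40.09° = 0.8418.
n₃/n₁ = 1.4939. Then tan θ_B(1→3) = n₃/n₁, so θ_B(1→3) = arctan(1.4939) = 56.20°.

θ_B ≈ 56.20°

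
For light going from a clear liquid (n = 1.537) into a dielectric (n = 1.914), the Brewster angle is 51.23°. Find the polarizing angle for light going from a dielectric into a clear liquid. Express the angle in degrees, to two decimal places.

θ_B' ≈ 38.77°

tan θ_B' = n₁/n₂ = 1/tan θ_B, so θ_B' = 90° − θ_B.
θ_B' = 90° − 51.23° = 38.77°.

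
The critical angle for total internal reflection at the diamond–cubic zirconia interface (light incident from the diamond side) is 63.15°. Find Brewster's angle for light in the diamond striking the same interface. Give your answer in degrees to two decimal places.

θ_B ≈ 41.74°

sin θ_c = n₂/n₁, so n₂/n₁ = sin 63.15° = 0.8922.
Brewster: tan θ_B = n₂/n₁ = 0.8922.
θ_B = arctan(0.8922) = 41.74°.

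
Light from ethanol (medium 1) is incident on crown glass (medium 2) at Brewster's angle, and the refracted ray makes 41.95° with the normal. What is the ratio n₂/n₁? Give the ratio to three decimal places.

n₂/n₁ ≈ 1.113

At Brewster incidence θ_B = 90° − θ_t = 90° − 41.95° = 48.05°.
Then n₂/n₁ = tan θ_B = tan 48.05° = 1.113.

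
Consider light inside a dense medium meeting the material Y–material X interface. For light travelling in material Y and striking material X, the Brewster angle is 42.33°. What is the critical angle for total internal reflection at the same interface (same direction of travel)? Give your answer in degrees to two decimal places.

θ_c ≈ 65.63°

n₂/n₁ = tan 42.33° = 0.9109; the critical angle satisfies sin θ_c = n₂/n₁.
θ_c = arcsin(0.9109) = 65.63°.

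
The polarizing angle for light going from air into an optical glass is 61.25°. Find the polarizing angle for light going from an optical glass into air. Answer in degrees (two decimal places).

θ_B' ≈ 28.75°

The two Brewster angles are complementary: θ_B' = 90° − θ_B = 90° − 61.25° = 28.75°.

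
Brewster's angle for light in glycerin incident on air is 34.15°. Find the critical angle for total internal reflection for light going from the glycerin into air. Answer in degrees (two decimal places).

θ_c ≈ 42.71°

n₂/n₁ = tan 34.15° = 0.6783; the critical angle satisfies sin θ_c = n₂/n₁.
θ_c = arcsin(0.6783) = 42.71°.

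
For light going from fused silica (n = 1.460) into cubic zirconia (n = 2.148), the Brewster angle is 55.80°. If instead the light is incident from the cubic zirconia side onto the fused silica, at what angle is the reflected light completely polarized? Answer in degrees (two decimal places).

The two Brewster angles are complementary: θ_B' = 90° − θ_B = 90° − 55.80° = 34.20°.

θ_B' ≈ 34.20°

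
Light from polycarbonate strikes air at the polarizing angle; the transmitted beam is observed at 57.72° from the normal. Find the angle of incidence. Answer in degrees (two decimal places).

Brewster's condition makes the reflected and refracted beams perpendicular: θ_B + θ_t = 90°.
So θ_B = 90° − θ_t = 90° − 57.72° = 32.28°.

θ_B ≈ 32.28°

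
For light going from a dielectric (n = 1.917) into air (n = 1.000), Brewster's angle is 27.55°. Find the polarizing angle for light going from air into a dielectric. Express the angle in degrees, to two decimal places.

θ_B' ≈ 62.45°

Reversing the direction swaps n₁ and n₂, so tan θ_B' = 1/tan θ_B and θ_B' = 90° − θ_B.
Hence θ_B' = 90° − 27.55° = 62.45°.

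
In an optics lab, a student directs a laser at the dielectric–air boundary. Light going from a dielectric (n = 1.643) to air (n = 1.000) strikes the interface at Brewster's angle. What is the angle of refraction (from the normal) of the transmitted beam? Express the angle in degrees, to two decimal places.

First find Brewster's angle: tan θ_B = 1.000/1.643 = 0.6086, giving θ_B = 31.33°.
At Brewster's angle the reflected and refracted rays are perpendicular, so θ_t = 90° − θ_B = 90° − 31.33° = 58.67°.

θ_t ≈ 58.67°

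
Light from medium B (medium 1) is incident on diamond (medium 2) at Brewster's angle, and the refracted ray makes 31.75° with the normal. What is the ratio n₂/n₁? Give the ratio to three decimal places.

n₂/n₁ ≈ 1.616

At Brewster incidence θ_B = 90° − θ_t = 90° − 31.75° = 58.25°.
tan θ_B = n₂/n₁, so n₂/n₁ = tan 58.25° = 1.616.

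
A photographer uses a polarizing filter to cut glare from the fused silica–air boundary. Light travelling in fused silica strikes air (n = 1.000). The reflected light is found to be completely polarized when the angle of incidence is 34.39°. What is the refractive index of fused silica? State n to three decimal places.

At Brewster's angle, tan θ_B = n₂/n₁ with n₁ on the incident side (fused silica) and n₂ on the transmitted side (air).
n₁ = n₂ / tan θ_B = 1.000 / tan 34.39° = 1.461.

n ≈ 1.461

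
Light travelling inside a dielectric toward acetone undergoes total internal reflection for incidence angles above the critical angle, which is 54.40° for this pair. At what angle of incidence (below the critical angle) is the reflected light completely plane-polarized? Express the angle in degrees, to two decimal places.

θ_B ≈ 39.11°

sin θ_c = n₂/n₁, so n₂/n₁ = sin 54.40° = 0.8131.
Brewster: tan θ_B = n₂/n₁ = 0.8131.
θ_B = arctan(0.8131) = 39.11°.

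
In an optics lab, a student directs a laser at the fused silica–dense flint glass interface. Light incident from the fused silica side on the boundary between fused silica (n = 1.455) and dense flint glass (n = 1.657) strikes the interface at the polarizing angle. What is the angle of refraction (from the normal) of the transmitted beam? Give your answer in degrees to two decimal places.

tan θ_B = n₂/n₁ = 1.657/1.455 = 1.1388, so θ_B = 48.71°.
At Brewster's angle the reflected and refracted rays are perpendicular, so θ_t = 90° − θ_B = 90° − 48.71° = 41.29°.

θ_t ≈ 41.29°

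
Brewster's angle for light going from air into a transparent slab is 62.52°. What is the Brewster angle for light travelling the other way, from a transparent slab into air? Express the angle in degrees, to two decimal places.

θ_B' ≈ 27.48°

tan θ_B' = n₁/n₂ = 1/tan θ_B, so θ_B' = 90° − θ_B.
θ_B' = 90° − 62.52° = 27.48°.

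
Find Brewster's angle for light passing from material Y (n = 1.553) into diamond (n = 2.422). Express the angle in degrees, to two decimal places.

Here n₂/n₁ = 2.422/1.553 = 1.5596, and Brewster's law gives tan θ_B = n₂/n₁.
θ_B = arctan(1.5596) = 57.33°.

θ_B ≈ 57.33°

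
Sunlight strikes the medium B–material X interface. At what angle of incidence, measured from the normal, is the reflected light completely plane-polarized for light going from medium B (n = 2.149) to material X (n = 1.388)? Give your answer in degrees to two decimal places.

θ_B ≈ 32.86°

Here n₂/n₁ = 1.388/2.149 = 0.6459, and Brewster's law gives tan θ_B = n₂/n₁.
θ_B = arctan(0.6459) = 32.86°.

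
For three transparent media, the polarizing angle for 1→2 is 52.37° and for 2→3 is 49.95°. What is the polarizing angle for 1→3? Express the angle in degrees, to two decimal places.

θ_B ≈ 57.06°

n₂/n₁ = tan 52.37° = 1.2971 and n₃/n₂ = tan 49.95° = 1.1896.
Multiplying, n₃/n₁ = 1.2971 × 1.1896 = 1.5431, and θ_B(1→3) = arctan 1.5431 = 57.06°.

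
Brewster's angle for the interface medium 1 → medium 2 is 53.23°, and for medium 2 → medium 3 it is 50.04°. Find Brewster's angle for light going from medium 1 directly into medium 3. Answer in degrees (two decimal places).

n₂/n₁ = tan 53.23° = 1.3382 and n₃/n₂ = tan 50.04° = 1.1934.
So n₃/n₁ = (n₂/n₁)(n₃/n₂) = 1.3382 × 1.1934 = 1.5971.
θ_B(1→3) = arctan(1.5971) = 57.95°.

θ_B ≈ 57.95°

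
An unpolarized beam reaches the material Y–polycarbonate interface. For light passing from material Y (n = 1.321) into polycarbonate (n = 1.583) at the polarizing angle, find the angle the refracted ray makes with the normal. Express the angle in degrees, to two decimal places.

θ_t ≈ 39.84°

First find Brewster's angle: tan θ_B = 1.583/1.321 = 1.1983, giving θ_B = 50.16°.
The refracted ray is perpendicular to the reflected ray, so θ_t = 90° − θ_B = 39.84°.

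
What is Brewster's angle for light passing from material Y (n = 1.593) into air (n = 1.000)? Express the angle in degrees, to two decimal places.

θ_B ≈ 32.12°

Brewster's condition: tan θ_B = n₂/n₁ = 1.000/1.593 = 0.6277. Taking the arctangent, θ_B = 32.12°.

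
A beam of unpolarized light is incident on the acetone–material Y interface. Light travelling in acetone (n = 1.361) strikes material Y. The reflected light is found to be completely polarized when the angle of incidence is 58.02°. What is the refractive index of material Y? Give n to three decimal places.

Full polarization of the reflected beam means tan θ_B = n₂/n₁, where n₁ is the incident medium (acetone).
n₂ = n₁ tan θ_B = 1.361 × tan 58.02° = 2.180.

n ≈ 2.180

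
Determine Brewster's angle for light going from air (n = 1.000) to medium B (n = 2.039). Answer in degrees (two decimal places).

θ_B ≈ 63.87°

tan θ_B = n₂/n₁ = 2.039/1.000 = 2.0390. Taking the arctangent, θ_B = 63.87°.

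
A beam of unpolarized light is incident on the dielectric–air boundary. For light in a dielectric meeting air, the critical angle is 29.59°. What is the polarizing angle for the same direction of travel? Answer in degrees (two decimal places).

θ_B ≈ 26.28°

At the critical angle sin θ_c = n₂/n₁, giving n₂/n₁ = sin 29.59° = 0.4938.
Then tan θ_B = n₂/n₁ = 0.4938, so θ_B = arctan 0.4938 = 26.28°.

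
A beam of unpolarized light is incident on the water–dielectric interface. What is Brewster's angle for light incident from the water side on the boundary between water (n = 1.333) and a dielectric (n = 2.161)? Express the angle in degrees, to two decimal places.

The reflected p-component vanishes when tan θ_B = n₂/n₁.
tan θ_B = n₂/n₁ = 2.161/1.333 = 1.6212.
θ_B = arctan(1.6212) = 58.33°.

θ_B ≈ 58.33°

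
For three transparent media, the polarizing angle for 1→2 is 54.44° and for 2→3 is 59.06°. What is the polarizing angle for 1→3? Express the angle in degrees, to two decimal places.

θ_B ≈ 66.80°

n₂/n₁ = tan 54.44° = 1.3988 and n₃/n₂ = tan 59.06° = 1.6682.
Multiplying, n₃/n₁ = 1.3988 × 1.6682 = 2.3336, and θ_B(1→3) = arctan 2.3336 = 66.80°.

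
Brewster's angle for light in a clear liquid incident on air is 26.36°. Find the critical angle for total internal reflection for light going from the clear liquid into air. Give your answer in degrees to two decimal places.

tan θ_B = n₂/n₁ = tan 26.36° = 0.4955.
Total internal reflection: sin θ_c = n₂/n₁ = 0.4955.
θ_c = arcsin(0.4955) = 29.70°.

θ_c ≈ 29.70°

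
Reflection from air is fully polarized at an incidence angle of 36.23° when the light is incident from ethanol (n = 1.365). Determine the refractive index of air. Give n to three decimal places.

n ≈ 1.000

Brewster's law: tan θ_B = n₂/n₁ (light incident in ethanol, refracted into air).
n₂ = n₁ tan θ_B = 1.365 × tan 36.23° = 1.000.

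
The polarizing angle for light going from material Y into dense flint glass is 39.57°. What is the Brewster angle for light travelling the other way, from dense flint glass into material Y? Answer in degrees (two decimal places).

tan θ_B' = n₁/n₂ = 1/tan θ_B, so θ_B' = 90° − θ_B.
θ_B' = 90° − 39.57° = 50.43°.

θ_B' ≈ 50.43°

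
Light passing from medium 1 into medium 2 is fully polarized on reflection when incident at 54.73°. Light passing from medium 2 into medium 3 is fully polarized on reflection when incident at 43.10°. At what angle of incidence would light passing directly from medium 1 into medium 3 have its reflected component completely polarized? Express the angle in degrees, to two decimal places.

θ_B ≈ 52.92°

n₂/n₁ = tan 54.73° = 1.4139 and n₃/n₂ = tan 43.10° = 0.9358.
Multiplying, n₃/n₁ = 1.4139 × 0.9358 = 1.3231, and θ_B(1→3) = arctan 1.3231 = 52.92°.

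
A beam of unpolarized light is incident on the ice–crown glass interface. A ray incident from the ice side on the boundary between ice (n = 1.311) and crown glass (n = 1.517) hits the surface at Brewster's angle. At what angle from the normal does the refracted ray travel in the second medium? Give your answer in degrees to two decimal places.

θ_t ≈ 40.83°

First find Brewster's angle: tan θ_B = 1.517/1.311 = 1.1571, giving θ_B = 49.17°.
The refracted ray is perpendicular to the reflected ray, so θ_t = 90° − θ_B = 40.83°.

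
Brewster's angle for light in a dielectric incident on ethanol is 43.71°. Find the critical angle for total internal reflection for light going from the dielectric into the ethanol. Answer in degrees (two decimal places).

θ_c ≈ 72.93°

tan θ_B = n₂/n₁ = tan 43.71° = 0.9560.
Total internal reflection: sin θ_c = n₂/n₁ = 0.9560.
θ_c = arcsin(0.9560) = 72.93°.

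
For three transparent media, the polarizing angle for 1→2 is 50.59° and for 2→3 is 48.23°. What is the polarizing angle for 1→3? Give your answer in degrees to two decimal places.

tan θ_B(1→2) = n₂/n₁ = tan 50.59° = 1.2170.
tan θ_B(2→3) = n₃/n₂ = tan 48.23° = 1.1196.
So n₃/n₁ = (n₂/n₁)(n₃/n₂) = 1.2170 × 1.1196 = 1.3626.
θ_B(1→3) = arctan(1.3626) = 53.72°.

θ_B ≈ 53.72°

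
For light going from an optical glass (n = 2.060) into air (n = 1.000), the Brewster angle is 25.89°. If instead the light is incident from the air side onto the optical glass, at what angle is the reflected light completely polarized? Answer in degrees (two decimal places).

θ_B' ≈ 64.11°

Reversing the direction swaps n₁ and n₂, so tan θ_B' = 1/tan θ_B and θ_B' = 90° − θ_B.
Hence θ_B' = 90° − 25.89° = 64.11°.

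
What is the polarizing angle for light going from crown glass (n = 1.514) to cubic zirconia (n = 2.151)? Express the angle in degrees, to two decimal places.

Here n₂/n₁ = 2.151/1.514 = 1.4207, and Brewster's law gives tan θ_B = n₂/n₁. Taking the arctangent, θ_B = 54.86°.

θ_B ≈ 54.86°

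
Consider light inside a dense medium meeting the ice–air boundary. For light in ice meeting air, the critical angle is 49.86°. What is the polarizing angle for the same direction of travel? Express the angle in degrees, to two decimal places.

θ_B ≈ 37.40°

sin θ_c = n₂/n₁, so n₂/n₁ = sin 49.86° = 0.7645.
Brewster: tan θ_B = n₂/n₁ = 0.7645.
θ_B = arctan(0.7645) = 37.40°.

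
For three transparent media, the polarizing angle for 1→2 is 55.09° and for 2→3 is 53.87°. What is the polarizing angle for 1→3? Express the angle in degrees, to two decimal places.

n₂/n₁ = tan 55.09° = 1.4329 and n₃/n₂ = tan 53.87° = 1.3698.
Multiplying, n₃/n₁ = 1.4329 × 1.3698 = 1.9629, and θ_B(1→3) = arctan 1.9629 = 63.00°.

θ_B ≈ 63.00°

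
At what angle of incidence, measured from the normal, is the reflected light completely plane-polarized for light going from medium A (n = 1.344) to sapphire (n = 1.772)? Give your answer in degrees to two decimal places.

tan θ_B = n₂/n₁ = 1.772/1.344 = 1.3185. Taking the arctangent, θ_B = 52.82°.

θ_B ≈ 52.82°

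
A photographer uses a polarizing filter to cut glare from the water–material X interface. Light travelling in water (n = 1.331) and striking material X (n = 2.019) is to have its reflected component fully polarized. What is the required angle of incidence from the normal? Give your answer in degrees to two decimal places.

θ_B ≈ 56.61°

tan θ_B = n₂/n₁ = 2.019/1.331 = 1.5169.
θ_B = arctan(1.5169) = 56.61°.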